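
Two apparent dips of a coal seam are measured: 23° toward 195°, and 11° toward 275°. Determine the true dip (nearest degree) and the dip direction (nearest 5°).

true dip 24°, dip direction 210°

Each apparent-dip line lies in the plane. As unit vectors (x east, y north, z up), v₁ plunges 23°→195° and v₂ plunges 11°→275°.
The plane normal is n = v₁ × v₂ ∝ (-0.203, -0.337, 0.890).
tan δ = √(n_x²+n_y²)/n_z = 0.393/0.890, so δ = 23.8°.
Dip direction = azimuth of (n_x, n_y) = atan2(-0.203, -0.337) = 211°.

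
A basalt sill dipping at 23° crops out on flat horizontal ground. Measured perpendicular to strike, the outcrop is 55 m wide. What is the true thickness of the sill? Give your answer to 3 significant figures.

True thickness t = w · sin(dip) = 55 × sin 23°
t = 55 × 0.3907 = 21.490 m

21.5 m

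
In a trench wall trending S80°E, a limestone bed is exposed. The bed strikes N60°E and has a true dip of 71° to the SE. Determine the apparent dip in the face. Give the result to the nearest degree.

62°

The strike is N60°E and the section trends S80°E; the acute angle between them is β = 40°.
tan(apparent dip) = tan 71° · sin 40° = 1.8668
α = arctan(1.8668) = 61.82°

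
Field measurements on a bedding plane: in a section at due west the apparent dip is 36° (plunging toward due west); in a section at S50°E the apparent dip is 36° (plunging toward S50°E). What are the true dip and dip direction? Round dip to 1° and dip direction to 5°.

The two traces are lines in the plane: v₁ = (sin 270°·cos 36°, cos 270°·cos 36°, −sin 36°), v₂ = (sin 130°·cos 36°, cos 130°·cos 36°, −sin 36°).
The plane normal is n = v₁ × v₂ ∝ (-0.306, -0.840, 0.421).
Dip δ = arctan(|n_h|/n_z) = arctan(0.894/0.421) = 64.8°.
The horizontal component of n points toward azimuth atan2(n_x, n_y) = 200°, the dip direction.

true dip 65°, dip direction 200°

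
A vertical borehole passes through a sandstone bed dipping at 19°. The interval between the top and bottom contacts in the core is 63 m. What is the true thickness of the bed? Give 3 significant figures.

59.6 m

True thickness t = h · cos(dip) = 63 × cos 19°
t = 63 × 0.9455 = 59.568 m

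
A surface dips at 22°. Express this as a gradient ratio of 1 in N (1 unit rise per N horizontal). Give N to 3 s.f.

1 in 2.48

1 : N means tan θ = 1/N, so N = 1/tan 22° = 1/0.4040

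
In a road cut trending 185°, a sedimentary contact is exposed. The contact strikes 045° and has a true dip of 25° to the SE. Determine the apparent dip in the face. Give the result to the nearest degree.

The strike is 045° and the section trends 185°; the acute angle between them is β = 40°.
tan α = tan 25° × sin 40° = 0.4663 × 0.6428 = 0.2997
apparent dip = arctan 0.2997 = 16.69°

17°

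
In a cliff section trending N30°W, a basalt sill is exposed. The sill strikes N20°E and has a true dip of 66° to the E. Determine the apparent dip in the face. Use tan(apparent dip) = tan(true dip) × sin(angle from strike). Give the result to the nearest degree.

Angle between strike (N20°E) and section (N30°W): β = 50°.
tan(apparent dip) = tan 66° · sin 50° = 1.7206
apparent dip = arctan 1.7206 = 59.83°

60°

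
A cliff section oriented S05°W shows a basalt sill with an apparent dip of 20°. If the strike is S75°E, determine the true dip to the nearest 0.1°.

20.3°

The section is 80° from the strike.
tan(true dip) = tan 20° / sin 80° = 0.3696
δ = arctan(0.3696) = 20.28°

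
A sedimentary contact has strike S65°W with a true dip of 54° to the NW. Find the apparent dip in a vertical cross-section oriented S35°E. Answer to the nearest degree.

The strike is S65°W and the section trends S35°E; the acute angle between them is β = 80°.
tan α = tan 54° × sin 80° = 1.3764 × 0.9848 = 1.3555
apparent dip = arctan 1.3555 = 53.58°

54°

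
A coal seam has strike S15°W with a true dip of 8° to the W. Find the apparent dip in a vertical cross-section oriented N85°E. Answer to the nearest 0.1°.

7.5°

The strike is S15°W and the section trends N85°E; the acute angle between them is β = 70°.
tan α = tan 8° × sin 70° = 0.1405 × 0.9397 = 0.1321
α = arctan(0.1321) = 7.52°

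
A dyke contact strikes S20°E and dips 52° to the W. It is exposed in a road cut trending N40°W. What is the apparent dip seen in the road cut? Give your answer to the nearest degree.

The strike is S20°E and the section trends N40°W; the acute angle between them is β = 20°.
tan(apparent dip) = tan 52° · sin 20° = 0.4378
α = arctan(0.4378) = 23.64°

24°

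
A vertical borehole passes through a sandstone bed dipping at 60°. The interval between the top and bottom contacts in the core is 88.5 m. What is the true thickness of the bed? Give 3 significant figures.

44.3 m

True thickness t = h · cos(dip) = 88.5 × cos 60°
t = 88.5 × 0.5000 = 44.250 m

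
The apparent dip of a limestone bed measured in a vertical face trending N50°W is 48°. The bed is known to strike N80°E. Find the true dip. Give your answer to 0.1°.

55.4°

β = acute angle between strike N80°E and section N50°W = 50°.
tan δ = tan α / sin β = tan 48° / sin 50° = 1.1106 / 0.7660 = 1.4498
true dip = arctan 1.4498 = 55.40°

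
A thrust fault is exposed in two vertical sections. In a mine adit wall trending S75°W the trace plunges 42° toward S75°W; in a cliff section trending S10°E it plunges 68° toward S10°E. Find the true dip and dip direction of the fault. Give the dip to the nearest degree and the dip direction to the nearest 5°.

true dip 69°, dip direction 185°

The two traces are lines in the plane: v₁ = (sin 255°·cos 42°, cos 255°·cos 42°, −sin 42°), v₂ = (sin 170°·cos 68°, cos 170°·cos 68°, −sin 68°).
n = v₁ × v₂ = (-0.069, -0.709, 0.277) (taken with n_z > 0).
True dip = arccos(n_z / |n|) = arccos(0.3628) = 68.7°.
The horizontal component of n points toward azimuth atan2(n_x, n_y) = 186°, the dip direction.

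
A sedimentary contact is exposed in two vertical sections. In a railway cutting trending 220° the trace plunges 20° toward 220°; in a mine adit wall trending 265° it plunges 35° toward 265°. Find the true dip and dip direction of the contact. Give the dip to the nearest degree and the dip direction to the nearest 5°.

Represent each trace as a vector plunging at its apparent dip toward its trend (east-north-up frame): v₁ = (-0.604, -0.720, -0.342), v₂ = (-0.816, -0.071, -0.574).
Cross product v₁ × v₂ gives the pole to the plane: n ∝ (-0.388, 0.067, 0.544).
tan δ = √(n_x²+n_y²)/n_z = 0.394/0.544, so δ = 35.9°.
Dip direction = azimuth of (n_x, n_y) = atan2(-0.388, 0.067) = 280°.

true dip 36°, dip direction 280°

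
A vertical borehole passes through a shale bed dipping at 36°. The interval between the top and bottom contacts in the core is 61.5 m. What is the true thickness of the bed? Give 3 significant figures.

49.8 m

True thickness t = h · cos(dip) = 61.5 × cos 36°
t = 61.5 × 0.8090 = 49.755 m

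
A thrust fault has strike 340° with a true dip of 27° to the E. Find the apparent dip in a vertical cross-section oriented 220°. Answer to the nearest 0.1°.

23.8°

The strike is 340° and the section trends 220°; the acute angle between them is β = 60°.
tan(apparent dip) = tan 27° · sin 60° = 0.4413
α = arctan(0.4413) = 23.81°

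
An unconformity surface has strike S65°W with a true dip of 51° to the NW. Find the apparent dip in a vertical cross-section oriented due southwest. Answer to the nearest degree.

The strike is S65°W and the section trends due southwest; the acute angle between them is β = 20°.
tan α = tan 51° × sin 20° = 1.2349 × 0.3420 = 0.4224
α = arctan(0.4224) = 22.90°

23°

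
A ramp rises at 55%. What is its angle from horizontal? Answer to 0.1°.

tan θ = 55/100 = 0.5500
θ = arctan(0.5500) = 28.81°

28.8°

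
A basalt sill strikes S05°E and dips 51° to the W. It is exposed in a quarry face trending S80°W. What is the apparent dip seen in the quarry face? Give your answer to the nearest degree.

Angle between strike (S05°E) and section (S80°W): β = 85°.
tan(apparent dip) = tan 51° · sin 85° = 1.2302
α = arctan(1.2302) = 50.89°

51°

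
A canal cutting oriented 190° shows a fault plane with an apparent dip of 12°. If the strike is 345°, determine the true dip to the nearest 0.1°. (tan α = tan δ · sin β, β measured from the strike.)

The section is 25° from the strike.
tan δ = tan α / sin β = tan 12° / sin 25° = 0.2126 / 0.4226 = 0.5030
true dip = arctan 0.5030 = 26.70°

26.7°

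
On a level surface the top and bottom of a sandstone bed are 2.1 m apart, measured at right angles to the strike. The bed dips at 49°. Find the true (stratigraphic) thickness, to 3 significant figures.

1.58 m

True thickness t = w · sin(dip) = 2.1 × sin 49°
t = 2.1 × 0.7547 = 1.585 m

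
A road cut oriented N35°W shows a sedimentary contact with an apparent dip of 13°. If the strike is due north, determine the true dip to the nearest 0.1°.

β = acute angle between strike due north and section N35°W = 35°.
tan(true dip) = tan 13° / sin 35° = 0.4025
δ = arctan(0.4025) = 21.93°

21.9°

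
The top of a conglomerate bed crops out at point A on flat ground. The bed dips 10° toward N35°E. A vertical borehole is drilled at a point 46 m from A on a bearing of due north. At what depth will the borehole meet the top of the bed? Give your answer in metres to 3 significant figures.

6.64 m

The hole lies 35° from the dip direction, so the down-dip offset is 46 × cos 35° = 37.68 m.
Depth = down-dip offset × tan(dip) = 37.68 × tan 10° = 37.68 × 0.1763
Depth = 6.64 m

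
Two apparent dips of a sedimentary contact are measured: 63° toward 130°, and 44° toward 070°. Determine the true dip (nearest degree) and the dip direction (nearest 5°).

Represent each trace as a vector plunging at its apparent dip toward its trend (east-north-up frame): v₁ = (0.348, -0.292, -0.891), v₂ = (0.676, 0.246, -0.695).
Cross product v₁ × v₂ gives the pole to the plane: n ∝ (0.422, -0.361, 0.283).
Dip δ = arctan(|n_h|/n_z) = arctan(0.555/0.283) = 63.0°.
Dip direction = atan2(0.422, -0.361) = 131° (azimuth of n's horizontal projection).

true dip 63°, dip direction 130°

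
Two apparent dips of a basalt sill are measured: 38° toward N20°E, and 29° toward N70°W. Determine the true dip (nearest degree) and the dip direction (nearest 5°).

Represent each trace as a vector plunging at its apparent dip toward its trend (east-north-up frame): v₁ = (0.270, 0.740, -0.616), v₂ = (-0.822, 0.299, -0.485).
The plane normal is n = v₁ × v₂ ∝ (-0.175, 0.637, 0.689).
True dip = arccos(n_z / |n|) = arccos(0.7221) = 43.8°.
Dip direction = azimuth of (n_x, n_y) = atan2(-0.175, 0.637) = 345°.

true dip 44°, dip direction 345°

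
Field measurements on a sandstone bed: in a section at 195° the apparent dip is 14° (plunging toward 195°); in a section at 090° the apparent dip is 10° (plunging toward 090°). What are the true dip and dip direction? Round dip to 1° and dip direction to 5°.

Represent each trace as a vector plunging at its apparent dip toward its trend (east-north-up frame): v₁ = (-0.251, -0.937, -0.242), v₂ = (0.985, 0.000, -0.174).
The plane normal is n = v₁ × v₂ ∝ (0.163, -0.282, 0.923).
Dip δ = arctan(|n_h|/n_z) = arctan(0.325/0.923) = 19.4°.
Dip direction = azimuth of (n_x, n_y) = atan2(0.163, -0.282) = 150°.

true dip 19°, dip direction 150°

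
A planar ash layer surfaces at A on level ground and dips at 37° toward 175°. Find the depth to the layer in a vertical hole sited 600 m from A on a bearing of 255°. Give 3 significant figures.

78.5 m

The hole lies 80° from the dip direction, so the down-dip offset is 600 × cos 80° = 104.19 m.
Depth = down-dip offset × tan(dip) = 104.19 × tan 37° = 104.19 × 0.7536
Depth = 78.51 m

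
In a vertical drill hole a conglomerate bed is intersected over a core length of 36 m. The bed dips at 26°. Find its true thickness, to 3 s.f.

32.4 m

True thickness t = h · cos(dip) = 36 × cos 26°
t = 36 × 0.8988 = 32.357 m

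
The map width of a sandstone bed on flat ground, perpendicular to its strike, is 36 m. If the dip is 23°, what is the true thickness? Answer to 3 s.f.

14.1 m

True thickness t = w · sin(dip) = 36 × sin 23°
t = 36 × 0.3907 = 14.066 m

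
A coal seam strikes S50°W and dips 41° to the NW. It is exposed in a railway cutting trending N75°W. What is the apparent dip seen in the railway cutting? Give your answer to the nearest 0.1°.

35.5°

Angle between strike (S50°W) and section (N75°W): β = 55°.
tan(apparent dip) = tan 41° · sin 55° = 0.7121
α = arctan(0.7121) = 35.45°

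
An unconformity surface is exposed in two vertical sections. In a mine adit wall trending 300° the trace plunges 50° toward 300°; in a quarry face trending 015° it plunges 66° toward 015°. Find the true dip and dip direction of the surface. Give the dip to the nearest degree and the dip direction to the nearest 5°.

true dip 67°, dip direction 000°

The two traces are lines in the plane: v₁ = (sin 300°·cos 50°, cos 300°·cos 50°, −sin 50°), v₂ = (sin 15°·cos 66°, cos 15°·cos 66°, −sin 66°).
The plane normal is n = v₁ × v₂ ∝ (-0.007, 0.589, 0.253).
Dip δ = arctan(|n_h|/n_z) = arctan(0.589/0.253) = 66.8°.
Dip direction = atan2(-0.007, 0.589) = 359° (azimuth of n's horizontal projection).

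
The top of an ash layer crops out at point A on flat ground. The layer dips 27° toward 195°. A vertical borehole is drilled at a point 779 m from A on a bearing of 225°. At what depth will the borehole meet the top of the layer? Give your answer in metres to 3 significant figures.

344 m

The hole lies 30° from the dip direction, so the down-dip offset is 779 × cos 30° = 674.63 m.
Depth = down-dip offset × tan(dip) = 674.63 × tan 27° = 674.63 × 0.5095
Depth = 343.74 m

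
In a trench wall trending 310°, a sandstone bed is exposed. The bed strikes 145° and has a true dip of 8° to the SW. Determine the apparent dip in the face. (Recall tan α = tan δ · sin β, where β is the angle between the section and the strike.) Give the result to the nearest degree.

2°

Angle between strike (145°) and section (310°): β = 15°.
tan α = tan 8° × sin 15° = 0.1405 × 0.2588 = 0.0364
apparent dip = arctan 0.0364 = 2.08°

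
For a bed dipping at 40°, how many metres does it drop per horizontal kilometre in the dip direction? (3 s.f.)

839 m

drop per km = 1000 × tan 40° = 1000 × 0.8391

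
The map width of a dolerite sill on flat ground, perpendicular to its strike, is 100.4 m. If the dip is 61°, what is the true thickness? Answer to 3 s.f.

True thickness t = w · sin(dip) = 100.4 × sin 61°
t = 100.4 × 0.8746 = 87.812 m

87.8 m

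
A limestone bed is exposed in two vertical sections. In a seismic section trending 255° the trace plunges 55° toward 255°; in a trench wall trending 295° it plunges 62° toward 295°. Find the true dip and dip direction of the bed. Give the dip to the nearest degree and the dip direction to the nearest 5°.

Represent each trace as a vector plunging at its apparent dip toward its trend (east-north-up frame): v₁ = (-0.554, -0.148, -0.819), v₂ = (-0.425, 0.198, -0.883).
Cross product v₁ × v₂ gives the pole to the plane: n ∝ (-0.294, 0.141, 0.173).
tan δ = √(n_x²+n_y²)/n_z = 0.326/0.173, so δ = 62.0°.
Dip direction = azimuth of (n_x, n_y) = atan2(-0.294, 0.141) = 296°.

true dip 62°, dip direction 295°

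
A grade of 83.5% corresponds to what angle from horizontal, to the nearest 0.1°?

39.9°

tan θ = 83.5/100 = 0.8350
θ = arctan(0.8350) = 39.86°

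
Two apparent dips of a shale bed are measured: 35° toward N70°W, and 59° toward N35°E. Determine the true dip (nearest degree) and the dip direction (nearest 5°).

Each apparent-dip line lies in the plane. As unit vectors (x east, y north, z up), v₁ plunges 35°→N70°W and v₂ plunges 59°→N35°E.
Cross product v₁ × v₂ gives the pole to the plane: n ∝ (-0.002, 0.829, 0.408).
Dip δ = arctan(|n_h|/n_z) = arctan(0.829/0.408) = 63.8°.
Dip direction = azimuth of (n_x, n_y) = atan2(-0.002, 0.829) = 360°.

true dip 64°, dip direction 000°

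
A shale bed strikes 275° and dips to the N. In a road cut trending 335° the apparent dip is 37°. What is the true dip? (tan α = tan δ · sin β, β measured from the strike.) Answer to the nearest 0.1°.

41.0°

β = acute angle between strike 275° and section 335° = 60°.
tan(true dip) = tan 37° / sin 60° = 0.8701
δ = arctan(0.8701) = 41.03°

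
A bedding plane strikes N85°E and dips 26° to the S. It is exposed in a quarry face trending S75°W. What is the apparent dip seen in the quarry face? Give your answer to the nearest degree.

5°

Angle between strike (N85°E) and section (S75°W): β = 10°.
tan(apparent dip) = tan 26° · sin 10° = 0.0847
apparent dip = arctan 0.0847 = 4.84°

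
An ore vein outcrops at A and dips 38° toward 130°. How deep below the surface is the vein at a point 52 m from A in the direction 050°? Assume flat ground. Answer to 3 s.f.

The hole lies 80° from the dip direction, so the down-dip offset is 52 × cos 80° = 9.03 m.
Depth = down-dip offset × tan(dip) = 9.03 × tan 38° = 9.03 × 0.7813
Depth = 7.05 m

7.05 m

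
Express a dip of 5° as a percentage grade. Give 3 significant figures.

8.75%

grade % = 100 × tan 5° = 100 × 0.0875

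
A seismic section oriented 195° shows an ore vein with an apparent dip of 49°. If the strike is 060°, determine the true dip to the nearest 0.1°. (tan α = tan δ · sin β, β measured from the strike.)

The section is 45° from the strike.
tan δ = tan α / sin β = tan 49° / sin 45° = 1.1504 / 0.7071 = 1.6269
true dip = arctan 1.6269 = 58.42°

58.4°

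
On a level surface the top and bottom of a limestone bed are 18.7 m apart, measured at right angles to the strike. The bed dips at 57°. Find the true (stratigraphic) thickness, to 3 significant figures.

15.7 m

True thickness t = w · sin(dip) = 18.7 × sin 57°
t = 18.7 × 0.8387 = 15.683 m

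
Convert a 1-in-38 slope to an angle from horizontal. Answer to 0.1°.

1.5°

tan θ = 1/38 = 0.0263
θ = arctan(0.0263) = 1.51°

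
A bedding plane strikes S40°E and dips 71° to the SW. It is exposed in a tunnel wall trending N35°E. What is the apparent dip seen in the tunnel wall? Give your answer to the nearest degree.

The section lies 75° from the strike.
tan α = tan 71° × sin 75° = 2.9042 × 0.9659 = 2.8053
apparent dip = arctan 2.8053 = 70.38°

70°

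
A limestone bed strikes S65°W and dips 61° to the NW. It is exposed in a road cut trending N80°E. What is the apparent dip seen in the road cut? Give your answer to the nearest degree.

Angle between strike (S65°W) and section (N80°E): β = 15°.
tan(apparent dip) = tan 61° · sin 15° = 0.4669
apparent dip = arctan 0.4669 = 25.03°

25°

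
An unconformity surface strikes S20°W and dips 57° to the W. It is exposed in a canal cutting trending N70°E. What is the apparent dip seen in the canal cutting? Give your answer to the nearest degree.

Angle between strike (S20°W) and section (N70°E): β = 50°.
tan α = tan 57° × sin 50° = 1.5399 × 0.7660 = 1.1796
apparent dip = arctan 1.1796 = 49.71°

50°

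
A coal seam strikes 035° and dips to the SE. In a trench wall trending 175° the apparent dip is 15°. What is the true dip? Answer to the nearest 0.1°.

β = acute angle between strike 035° and section 175° = 40°.
tan δ = tan α / sin β = tan 15° / sin 40° = 0.2679 / 0.6428 = 0.4169
δ = arctan(0.4169) = 22.63°

22.6°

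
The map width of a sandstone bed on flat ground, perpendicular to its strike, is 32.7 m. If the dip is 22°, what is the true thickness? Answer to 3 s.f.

True thickness t = w · sin(dip) = 32.7 × sin 22°
t = 32.7 × 0.3746 = 12.250 m

12.2 m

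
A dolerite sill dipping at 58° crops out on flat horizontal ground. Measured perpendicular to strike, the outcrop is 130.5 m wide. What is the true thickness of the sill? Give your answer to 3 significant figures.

True thickness t = w · sin(dip) = 130.5 × sin 58°
t = 130.5 × 0.8480 = 110.670 m

111 m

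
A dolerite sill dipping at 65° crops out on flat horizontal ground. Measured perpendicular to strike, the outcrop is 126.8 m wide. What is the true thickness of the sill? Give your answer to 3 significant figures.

True thickness t = w · sin(dip) = 126.8 × sin 65°
t = 126.8 × 0.9063 = 114.920 m

115 m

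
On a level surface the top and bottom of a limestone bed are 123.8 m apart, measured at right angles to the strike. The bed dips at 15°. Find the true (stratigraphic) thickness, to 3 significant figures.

32.0 m

True thickness t = w · sin(dip) = 123.8 × sin 15°
t = 123.8 × 0.2588 = 32.042 m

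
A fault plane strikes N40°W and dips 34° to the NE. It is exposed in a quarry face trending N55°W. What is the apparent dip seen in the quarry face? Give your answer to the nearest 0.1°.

9.9°

The strike is N40°W and the section trends N55°W; the acute angle between them is β = 15°.
tan(apparent dip) = tan 34° · sin 15° = 0.1746
α = arctan(0.1746) = 9.90°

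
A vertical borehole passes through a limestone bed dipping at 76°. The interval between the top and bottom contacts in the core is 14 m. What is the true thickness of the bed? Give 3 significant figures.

3.39 m

True thickness t = h · cos(dip) = 14 × cos 76°
t = 14 × 0.2419 = 3.387 m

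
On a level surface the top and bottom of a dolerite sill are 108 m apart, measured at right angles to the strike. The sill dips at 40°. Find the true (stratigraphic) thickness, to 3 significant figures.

69.4 m

True thickness t = w · sin(dip) = 108 × sin 40°
t = 108 × 0.6428 = 69.421 m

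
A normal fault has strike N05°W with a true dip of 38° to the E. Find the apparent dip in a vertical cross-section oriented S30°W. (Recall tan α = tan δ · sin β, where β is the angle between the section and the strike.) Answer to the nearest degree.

Angle between strike (N05°W) and section (S30°W): β = 35°.
tan(apparent dip) = tan 38° · sin 35° = 0.4481
apparent dip = arctan 0.4481 = 24.14°

24°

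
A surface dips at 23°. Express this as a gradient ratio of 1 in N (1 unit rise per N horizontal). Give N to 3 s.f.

1 : N means tan θ = 1/N, so N = 1/tan 23° = 1/0.4245

1 in 2.36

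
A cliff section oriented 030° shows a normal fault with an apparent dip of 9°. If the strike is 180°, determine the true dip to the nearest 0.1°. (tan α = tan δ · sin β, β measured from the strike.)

The section is 30° from the strike.
tan δ = tan α / sin β = tan 9° / sin 30° = 0.1584 / 0.5000 = 0.3168
true dip = arctan 0.3168 = 17.58°

17.6°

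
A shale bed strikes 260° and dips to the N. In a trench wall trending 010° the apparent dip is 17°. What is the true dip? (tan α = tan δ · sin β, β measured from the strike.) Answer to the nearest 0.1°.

18.0°

The section is 70° from the strike.
tan(true dip) = tan 17° / sin 70° = 0.3254
true dip = arctan 0.3254 = 18.02°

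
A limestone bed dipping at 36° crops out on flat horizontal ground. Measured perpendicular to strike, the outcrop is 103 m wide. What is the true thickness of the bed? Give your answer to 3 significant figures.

60.5 m

True thickness t = w · sin(dip) = 103 × sin 36°
t = 103 × 0.5878 = 60.542 m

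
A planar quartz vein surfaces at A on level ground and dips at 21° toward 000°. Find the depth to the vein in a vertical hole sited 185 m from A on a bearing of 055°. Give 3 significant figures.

The hole lies 55° from the dip direction, so the down-dip offset is 185 × cos 55° = 106.11 m.
Depth = down-dip offset × tan(dip) = 106.11 × tan 21° = 106.11 × 0.3839
Depth = 40.73 m

40.7 m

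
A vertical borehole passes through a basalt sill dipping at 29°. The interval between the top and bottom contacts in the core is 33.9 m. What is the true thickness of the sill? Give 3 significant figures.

True thickness t = h · cos(dip) = 33.9 × cos 29°
t = 33.9 × 0.8746 = 29.650 m

29.6 m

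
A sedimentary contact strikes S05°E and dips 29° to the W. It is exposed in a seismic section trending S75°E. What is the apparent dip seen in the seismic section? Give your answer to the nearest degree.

The strike is S05°E and the section trends S75°E; the acute angle between them is β = 70°.
tan(apparent dip) = tan 29° · sin 70° = 0.5209
apparent dip = arctan 0.5209 = 27.51°

28°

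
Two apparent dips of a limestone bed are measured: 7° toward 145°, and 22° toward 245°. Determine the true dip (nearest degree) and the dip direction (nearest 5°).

true dip 24°, dip direction 220°

Each apparent-dip line lies in the plane. As unit vectors (x east, y north, z up), v₁ plunges 7°→145° and v₂ plunges 22°→245°.
n = v₁ × v₂ = (-0.257, -0.316, 0.906) (taken with n_z > 0).
True dip = arccos(n_z / |n|) = arccos(0.9123) = 24.2°.
Dip direction = atan2(-0.257, -0.316) = 219° (azimuth of n's horizontal projection).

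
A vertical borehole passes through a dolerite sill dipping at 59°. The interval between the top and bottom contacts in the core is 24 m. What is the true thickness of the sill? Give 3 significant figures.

12.4 m

True thickness t = h · cos(dip) = 24 × cos 59°
t = 24 × 0.5150 = 12.361 m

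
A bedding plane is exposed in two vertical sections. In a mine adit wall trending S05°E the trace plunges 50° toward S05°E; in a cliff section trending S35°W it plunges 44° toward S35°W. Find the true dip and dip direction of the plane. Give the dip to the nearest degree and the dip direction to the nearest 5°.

true dip 50°, dip direction 180°

Represent each trace as a vector plunging at its apparent dip toward its trend (east-north-up frame): v₁ = (0.056, -0.640, -0.766), v₂ = (-0.413, -0.589, -0.695).
n = v₁ × v₂ = (0.007, -0.355, 0.297) (taken with n_z > 0).
True dip = arccos(n_z / |n|) = arccos(0.6419) = 50.1°.
Dip direction = atan2(0.007, -0.355) = 179° (azimuth of n's horizontal projection).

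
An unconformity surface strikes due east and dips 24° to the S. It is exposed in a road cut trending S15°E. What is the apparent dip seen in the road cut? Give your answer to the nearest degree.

23°

The section lies 75° from the strike.
tan(apparent dip) = tan 24° · sin 75° = 0.4301
α = arctan(0.4301) = 23.27°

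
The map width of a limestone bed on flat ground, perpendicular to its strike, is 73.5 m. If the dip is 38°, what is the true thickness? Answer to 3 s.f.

True thickness t = w · sin(dip) = 73.5 × sin 38°
t = 73.5 × 0.6157 = 45.251 m

45.3 m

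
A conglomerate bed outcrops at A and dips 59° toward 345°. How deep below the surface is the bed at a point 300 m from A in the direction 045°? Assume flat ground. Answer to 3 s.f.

250 m

The hole lies 60° from the dip direction, so the down-dip offset is 300 × cos 60° = 150.00 m.
Depth = down-dip offset × tan(dip) = 150.00 × tan 59° = 150.00 × 1.6643
Depth = 249.64 m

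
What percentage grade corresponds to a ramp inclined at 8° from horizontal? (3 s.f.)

14.1%

grade % = 100 × tan 8° = 100 × 0.1405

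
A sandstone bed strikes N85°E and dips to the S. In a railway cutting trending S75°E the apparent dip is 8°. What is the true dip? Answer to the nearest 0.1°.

The section is 20° from the strike.
tan(true dip) = tan 8° / sin 20° = 0.4109
true dip = arctan 0.4109 = 22.34°

22.3°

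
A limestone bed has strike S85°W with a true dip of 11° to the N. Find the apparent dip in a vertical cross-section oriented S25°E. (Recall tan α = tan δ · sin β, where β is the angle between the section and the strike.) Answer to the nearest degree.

Angle between strike (S85°W) and section (S25°E): β = 70°.
tan(apparent dip) = tan 11° · sin 70° = 0.1827
apparent dip = arctan 0.1827 = 10.35°

10°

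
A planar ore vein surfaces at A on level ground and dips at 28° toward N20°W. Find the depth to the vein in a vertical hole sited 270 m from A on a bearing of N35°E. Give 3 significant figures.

82.3 m

The hole lies 55° from the dip direction, so the down-dip offset is 270 × cos 55° = 154.87 m.
Depth = down-dip offset × tan(dip) = 154.87 × tan 28° = 154.87 × 0.5317
Depth = 82.34 m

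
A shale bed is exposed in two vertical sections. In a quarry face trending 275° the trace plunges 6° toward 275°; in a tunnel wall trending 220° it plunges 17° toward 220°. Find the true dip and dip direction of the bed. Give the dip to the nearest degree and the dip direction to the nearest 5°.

The two traces are lines in the plane: v₁ = (sin 275°·cos 6°, cos 275°·cos 6°, −sin 6°), v₂ = (sin 220°·cos 17°, cos 220°·cos 17°, −sin 17°).
n = v₁ × v₂ = (-0.102, -0.225, 0.779) (taken with n_z > 0).
True dip = arccos(n_z / |n|) = arccos(0.9531) = 17.6°.
Dip direction = atan2(-0.102, -0.225) = 204° (azimuth of n's horizontal projection).

true dip 18°, dip direction 205°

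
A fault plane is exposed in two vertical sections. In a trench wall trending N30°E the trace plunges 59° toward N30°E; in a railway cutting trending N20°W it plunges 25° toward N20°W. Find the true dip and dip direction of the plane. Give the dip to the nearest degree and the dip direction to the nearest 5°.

true dip 61°, dip direction 055°

Each apparent-dip line lies in the plane. As unit vectors (x east, y north, z up), v₁ plunges 59°→N30°E and v₂ plunges 25°→N20°W.
Cross product v₁ × v₂ gives the pole to the plane: n ∝ (0.542, 0.375, 0.358).
Dip δ = arctan(|n_h|/n_z) = arctan(0.658/0.358) = 61.5°.
Dip direction = atan2(0.542, 0.375) = 55° (azimuth of n's horizontal projection).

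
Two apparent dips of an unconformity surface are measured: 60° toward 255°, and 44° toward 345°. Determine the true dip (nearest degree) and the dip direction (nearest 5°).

Each apparent-dip line lies in the plane. As unit vectors (x east, y north, z up), v₁ plunges 60°→255° and v₂ plunges 44°→345°.
Cross product v₁ × v₂ gives the pole to the plane: n ∝ (-0.692, 0.174, 0.360).
Dip δ = arctan(|n_h|/n_z) = arctan(0.713/0.360) = 63.2°.
Dip direction = atan2(-0.692, 0.174) = 284° (azimuth of n's horizontal projection).

true dip 63°, dip direction 285°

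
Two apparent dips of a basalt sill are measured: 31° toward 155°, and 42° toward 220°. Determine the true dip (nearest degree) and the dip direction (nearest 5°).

true dip 43°, dip direction 205°

Represent each trace as a vector plunging at its apparent dip toward its trend (east-north-up frame): v₁ = (0.362, -0.777, -0.515), v₂ = (-0.478, -0.569, -0.669).
Cross product v₁ × v₂ gives the pole to the plane: n ∝ (-0.227, -0.488, 0.577).
Dip δ = arctan(|n_h|/n_z) = arctan(0.538/0.577) = 43.0°.
Dip direction = azimuth of (n_x, n_y) = atan2(-0.227, -0.488) = 205°.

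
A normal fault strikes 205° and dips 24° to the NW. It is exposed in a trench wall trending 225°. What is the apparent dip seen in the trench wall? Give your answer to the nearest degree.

9°

The section lies 20° from the strike.
tan α = tan 24° × sin 20° = 0.4452 × 0.3420 = 0.1523
apparent dip = arctan 0.1523 = 8.66°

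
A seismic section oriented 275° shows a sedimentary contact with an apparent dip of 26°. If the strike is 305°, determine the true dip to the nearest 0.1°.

44.3°

The section is 30° from the strike.
tan δ = tan α / sin β = tan 26° / sin 30° = 0.4877 / 0.5000 = 0.9755
δ = arctan(0.9755) = 44.29°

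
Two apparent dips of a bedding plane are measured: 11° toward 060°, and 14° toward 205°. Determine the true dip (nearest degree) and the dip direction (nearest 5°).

Represent each trace as a vector plunging at its apparent dip toward its trend (east-north-up frame): v₁ = (0.850, 0.491, -0.191), v₂ = (-0.410, -0.879, -0.242).
The plane normal is n = v₁ × v₂ ∝ (0.287, -0.284, 0.546).
tan δ = √(n_x²+n_y²)/n_z = 0.403/0.546, so δ = 36.4°.
Dip direction = atan2(0.287, -0.284) = 135° (azimuth of n's horizontal projection).

true dip 36°, dip direction 135°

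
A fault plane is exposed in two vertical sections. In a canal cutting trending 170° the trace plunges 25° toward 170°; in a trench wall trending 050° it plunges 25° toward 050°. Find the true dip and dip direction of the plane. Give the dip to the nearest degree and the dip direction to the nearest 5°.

The two traces are lines in the plane: v₁ = (sin 170°·cos 25°, cos 170°·cos 25°, −sin 25°), v₂ = (sin 50°·cos 25°, cos 50°·cos 25°, −sin 25°).
Cross product v₁ × v₂ gives the pole to the plane: n ∝ (0.623, -0.227, 0.711).
Dip δ = arctan(|n_h|/n_z) = arctan(0.663/0.711) = 43.0°.
The horizontal component of n points toward azimuth atan2(n_x, n_y) = 110°, the dip direction.

true dip 43°, dip direction 110°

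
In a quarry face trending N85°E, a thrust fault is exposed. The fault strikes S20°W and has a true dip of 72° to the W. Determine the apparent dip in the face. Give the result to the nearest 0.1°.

The section lies 65° from the strike.
tan(apparent dip) = tan 72° · sin 65° = 2.7893
apparent dip = arctan 2.7893 = 70.28°

70.3°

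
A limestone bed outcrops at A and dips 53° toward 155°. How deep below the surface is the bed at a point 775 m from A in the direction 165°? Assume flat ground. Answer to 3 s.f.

1010 m

The hole lies 10° from the dip direction, so the down-dip offset is 775 × cos 10° = 763.23 m.
Depth = down-dip offset × tan(dip) = 763.23 × tan 53° = 763.23 × 1.3270
Depth = 1012.84 m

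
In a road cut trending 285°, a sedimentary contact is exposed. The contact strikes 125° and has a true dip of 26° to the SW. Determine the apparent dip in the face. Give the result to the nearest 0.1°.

Angle between strike (125°) and section (285°): β = 20°.
tan(apparent dip) = tan 26° · sin 20° = 0.1668
apparent dip = arctan 0.1668 = 9.47°

9.5°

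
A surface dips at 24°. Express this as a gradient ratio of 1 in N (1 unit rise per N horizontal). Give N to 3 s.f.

1 : N means tan θ = 1/N, so N = 1/tan 24° = 1/0.4452

1 in 2.25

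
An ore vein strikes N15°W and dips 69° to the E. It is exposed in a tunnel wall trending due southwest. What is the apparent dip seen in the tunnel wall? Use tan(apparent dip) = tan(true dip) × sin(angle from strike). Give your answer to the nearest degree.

The strike is N15°W and the section trends due southwest; the acute angle between them is β = 60°.
tan(apparent dip) = tan 69° · sin 60° = 2.2561
apparent dip = arctan 2.2561 = 66.09°

66°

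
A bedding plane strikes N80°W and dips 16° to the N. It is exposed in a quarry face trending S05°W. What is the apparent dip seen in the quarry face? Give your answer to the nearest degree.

16°

Angle between strike (N80°W) and section (S05°W): β = 85°.
tan α = tan 16° × sin 85° = 0.2867 × 0.9962 = 0.2857
apparent dip = arctan 0.2857 = 15.94°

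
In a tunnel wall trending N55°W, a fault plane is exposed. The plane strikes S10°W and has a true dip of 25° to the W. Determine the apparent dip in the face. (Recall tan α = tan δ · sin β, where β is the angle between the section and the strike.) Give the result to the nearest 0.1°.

22.9°

Angle between strike (S10°W) and section (N55°W): β = 65°.
tan α = tan 25° × sin 65° = 0.4663 × 0.9063 = 0.4226
α = arctan(0.4226) = 22.91°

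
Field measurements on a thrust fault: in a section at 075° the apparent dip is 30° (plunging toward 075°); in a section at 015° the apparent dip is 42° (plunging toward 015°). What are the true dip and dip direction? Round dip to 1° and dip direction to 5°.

true dip 42°, dip direction 025°

The two traces are lines in the plane: v₁ = (sin 75°·cos 30°, cos 75°·cos 30°, −sin 30°), v₂ = (sin 15°·cos 42°, cos 15°·cos 42°, −sin 42°).
Cross product v₁ × v₂ gives the pole to the plane: n ∝ (0.209, 0.464, 0.557).
True dip = arccos(n_z / |n|) = arccos(0.7388) = 42.4°.
The horizontal component of n points toward azimuth atan2(n_x, n_y) = 24°, the dip direction.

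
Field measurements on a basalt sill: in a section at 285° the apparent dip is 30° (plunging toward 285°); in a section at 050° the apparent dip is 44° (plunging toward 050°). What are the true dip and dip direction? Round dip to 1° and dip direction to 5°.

The two traces are lines in the plane: v₁ = (sin 285°·cos 30°, cos 285°·cos 30°, −sin 30°), v₂ = (sin 50°·cos 44°, cos 50°·cos 44°, −sin 44°).
The plane normal is n = v₁ × v₂ ∝ (-0.075, 0.857, 0.510).
True dip = arccos(n_z / |n|) = arccos(0.5103) = 59.3°.
Dip direction = atan2(-0.075, 0.857) = 355° (azimuth of n's horizontal projection).

true dip 59°, dip direction 355°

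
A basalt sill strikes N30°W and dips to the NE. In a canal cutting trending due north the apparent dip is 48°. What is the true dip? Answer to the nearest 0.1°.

β = acute angle between strike N30°W and section due north = 30°.
tan(true dip) = tan 48° / sin 30° = 2.2212
true dip = arctan 2.2212 = 65.76°

65.8°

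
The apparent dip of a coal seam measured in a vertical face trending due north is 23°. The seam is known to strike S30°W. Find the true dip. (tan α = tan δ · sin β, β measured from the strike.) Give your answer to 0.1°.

The section is 30° from the strike.
tan δ = tan α / sin β = tan 23° / sin 30° = 0.4245 / 0.5000 = 0.8489
δ = arctan(0.8489) = 40.33°

40.3°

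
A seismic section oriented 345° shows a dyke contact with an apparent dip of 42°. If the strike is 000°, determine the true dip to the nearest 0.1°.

β = acute angle between strike 000° and section 345° = 15°.
tan(true dip) = tan 42° / sin 15° = 3.4789
δ = arctan(3.4789) = 73.96°

74.0°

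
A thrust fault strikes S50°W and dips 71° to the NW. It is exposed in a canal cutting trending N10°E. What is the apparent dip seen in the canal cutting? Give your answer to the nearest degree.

62°

The strike is S50°W and the section trends N10°E; the acute angle between them is β = 40°.
tan(apparent dip) = tan 71° · sin 40° = 1.8668
α = arctan(1.8668) = 61.82°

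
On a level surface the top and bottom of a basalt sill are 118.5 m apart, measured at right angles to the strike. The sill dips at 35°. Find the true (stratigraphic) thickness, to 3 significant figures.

68.0 m

True thickness t = w · sin(dip) = 118.5 × sin 35°
t = 118.5 × 0.5736 = 67.969 m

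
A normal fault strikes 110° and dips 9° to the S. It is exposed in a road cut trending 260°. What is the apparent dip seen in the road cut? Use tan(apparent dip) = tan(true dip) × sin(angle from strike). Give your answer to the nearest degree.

5°

The strike is 110° and the section trends 260°; the acute angle between them is β = 30°.
tan α = tan 9° × sin 30° = 0.1584 × 0.5000 = 0.0792
α = arctan(0.0792) = 4.53°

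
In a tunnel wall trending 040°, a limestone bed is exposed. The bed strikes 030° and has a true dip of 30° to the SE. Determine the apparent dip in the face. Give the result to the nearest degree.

The strike is 030° and the section trends 040°; the acute angle between them is β = 10°.
tan(apparent dip) = tan 30° · sin 10° = 0.1003
apparent dip = arctan 0.1003 = 5.73°

6°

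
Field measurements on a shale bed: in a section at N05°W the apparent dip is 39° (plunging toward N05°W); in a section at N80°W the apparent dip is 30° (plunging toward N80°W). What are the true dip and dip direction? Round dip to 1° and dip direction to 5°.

Represent each trace as a vector plunging at its apparent dip toward its trend (east-north-up frame): v₁ = (-0.068, 0.774, -0.629), v₂ = (-0.853, 0.150, -0.500).
n = v₁ × v₂ = (-0.292, 0.503, 0.650) (taken with n_z > 0).
tan δ = √(n_x²+n_y²)/n_z = 0.582/0.650, so δ = 41.8°.
Dip direction = atan2(-0.292, 0.503) = 330° (azimuth of n's horizontal projection).

true dip 42°, dip direction 330°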